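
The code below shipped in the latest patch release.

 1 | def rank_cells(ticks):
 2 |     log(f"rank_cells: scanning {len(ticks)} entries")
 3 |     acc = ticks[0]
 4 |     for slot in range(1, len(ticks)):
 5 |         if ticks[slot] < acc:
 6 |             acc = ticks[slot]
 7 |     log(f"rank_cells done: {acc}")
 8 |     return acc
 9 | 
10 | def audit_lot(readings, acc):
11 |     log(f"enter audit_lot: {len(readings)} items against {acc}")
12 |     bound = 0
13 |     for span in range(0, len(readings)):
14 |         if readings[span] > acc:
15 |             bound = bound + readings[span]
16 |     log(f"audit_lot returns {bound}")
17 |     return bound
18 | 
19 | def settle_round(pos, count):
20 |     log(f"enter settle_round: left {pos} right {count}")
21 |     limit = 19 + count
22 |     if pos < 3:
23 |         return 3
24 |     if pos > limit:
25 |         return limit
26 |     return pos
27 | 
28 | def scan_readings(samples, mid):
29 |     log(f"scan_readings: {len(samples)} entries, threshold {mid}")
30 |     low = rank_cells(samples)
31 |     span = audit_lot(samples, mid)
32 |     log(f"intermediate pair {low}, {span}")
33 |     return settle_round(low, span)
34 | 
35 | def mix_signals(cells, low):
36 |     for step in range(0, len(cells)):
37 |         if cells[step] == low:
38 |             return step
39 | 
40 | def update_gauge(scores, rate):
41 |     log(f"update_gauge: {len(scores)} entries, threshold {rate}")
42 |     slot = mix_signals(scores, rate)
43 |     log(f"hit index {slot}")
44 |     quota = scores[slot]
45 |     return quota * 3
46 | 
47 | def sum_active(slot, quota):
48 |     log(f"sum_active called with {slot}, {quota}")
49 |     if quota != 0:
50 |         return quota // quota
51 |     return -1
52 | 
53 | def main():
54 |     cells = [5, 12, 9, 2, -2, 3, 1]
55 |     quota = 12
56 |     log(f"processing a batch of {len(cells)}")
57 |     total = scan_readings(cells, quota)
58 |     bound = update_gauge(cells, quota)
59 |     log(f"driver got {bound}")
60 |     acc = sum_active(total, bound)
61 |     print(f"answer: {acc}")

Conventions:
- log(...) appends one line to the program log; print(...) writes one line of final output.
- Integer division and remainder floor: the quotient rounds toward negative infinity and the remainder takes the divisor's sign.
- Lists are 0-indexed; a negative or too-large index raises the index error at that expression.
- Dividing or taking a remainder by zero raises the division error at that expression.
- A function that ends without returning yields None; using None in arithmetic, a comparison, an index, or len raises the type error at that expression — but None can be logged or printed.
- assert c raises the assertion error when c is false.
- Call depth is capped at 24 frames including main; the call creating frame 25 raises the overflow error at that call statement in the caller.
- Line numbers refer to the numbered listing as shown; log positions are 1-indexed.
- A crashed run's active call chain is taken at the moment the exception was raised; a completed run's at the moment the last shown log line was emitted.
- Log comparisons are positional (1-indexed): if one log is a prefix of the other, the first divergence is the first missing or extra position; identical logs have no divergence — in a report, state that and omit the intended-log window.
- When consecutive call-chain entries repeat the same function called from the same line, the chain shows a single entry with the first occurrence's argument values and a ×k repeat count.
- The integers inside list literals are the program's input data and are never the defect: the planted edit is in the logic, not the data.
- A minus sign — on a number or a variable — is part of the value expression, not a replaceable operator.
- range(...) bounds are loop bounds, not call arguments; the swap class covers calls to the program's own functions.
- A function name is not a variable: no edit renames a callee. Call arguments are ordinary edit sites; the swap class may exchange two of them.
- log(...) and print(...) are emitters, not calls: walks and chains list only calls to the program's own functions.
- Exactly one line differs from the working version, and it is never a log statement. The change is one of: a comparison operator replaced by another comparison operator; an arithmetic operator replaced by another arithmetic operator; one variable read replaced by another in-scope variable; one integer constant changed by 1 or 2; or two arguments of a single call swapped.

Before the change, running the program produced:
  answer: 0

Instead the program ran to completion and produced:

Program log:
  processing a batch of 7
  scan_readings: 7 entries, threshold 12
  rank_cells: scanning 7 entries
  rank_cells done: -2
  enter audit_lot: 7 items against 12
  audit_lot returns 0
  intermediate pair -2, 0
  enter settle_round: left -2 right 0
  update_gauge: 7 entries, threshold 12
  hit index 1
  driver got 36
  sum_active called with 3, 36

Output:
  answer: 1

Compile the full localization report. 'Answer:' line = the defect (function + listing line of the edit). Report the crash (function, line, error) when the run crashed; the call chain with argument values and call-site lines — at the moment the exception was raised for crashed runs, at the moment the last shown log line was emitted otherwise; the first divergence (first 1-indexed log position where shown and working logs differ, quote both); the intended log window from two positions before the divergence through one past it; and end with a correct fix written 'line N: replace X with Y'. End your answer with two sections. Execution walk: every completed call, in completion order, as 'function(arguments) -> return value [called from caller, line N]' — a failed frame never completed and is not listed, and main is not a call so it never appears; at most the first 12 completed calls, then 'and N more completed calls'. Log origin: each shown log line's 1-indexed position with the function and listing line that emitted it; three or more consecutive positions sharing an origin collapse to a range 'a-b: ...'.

Answer: the defect is in sum_active at line 50.
Key observation: The logs agree in full; only the final output differs.
Call chain: main -> sum_active(3, 36) (called at line 60).
First divergence: none (the log streams are identical).
Execution walk:
  rank_cells([5, 12, 9, 2, -2, 3, 1]) -> -2  [called from scan_readings, line 30]
  audit_lot([5, 12, 9, 2, -2, 3, 1], 12) -> 0  [called from scan_readings, line 31]
  settle_round(-2, 0) -> 3  [called from scan_readings, line 33]
  scan_readings([5, 12, 9, 2, -2, 3, 1], 12) -> 3  [called from main, line 57]
  mix_signals([5, 12, 9, 2, -2, 3, 1], 12) -> 1  [called from update_gauge, line 42]
  update_gauge([5, 12, 9, 2, -2, 3, 1], 12) -> 36  [called from main, line 58]
  sum_active(3, 36) -> 1  [called from main, line 60]
Log origin:
  1 — main, line 56
  2 — scan_readings, line 29
  3 — rank_cells, line 2
  4 — rank_cells, line 7
  5 — audit_lot, line 11
  6 — audit_lot, line 16
  7 — scan_readings, line 32
  8 — settle_round, line 20
  9 — update_gauge, line 41
  10 — update_gauge, line 43
  11 — main, line 59
  12 — sum_active, line 48
A correct fix: line 50: replace `quota // quota` with `slot // quota`.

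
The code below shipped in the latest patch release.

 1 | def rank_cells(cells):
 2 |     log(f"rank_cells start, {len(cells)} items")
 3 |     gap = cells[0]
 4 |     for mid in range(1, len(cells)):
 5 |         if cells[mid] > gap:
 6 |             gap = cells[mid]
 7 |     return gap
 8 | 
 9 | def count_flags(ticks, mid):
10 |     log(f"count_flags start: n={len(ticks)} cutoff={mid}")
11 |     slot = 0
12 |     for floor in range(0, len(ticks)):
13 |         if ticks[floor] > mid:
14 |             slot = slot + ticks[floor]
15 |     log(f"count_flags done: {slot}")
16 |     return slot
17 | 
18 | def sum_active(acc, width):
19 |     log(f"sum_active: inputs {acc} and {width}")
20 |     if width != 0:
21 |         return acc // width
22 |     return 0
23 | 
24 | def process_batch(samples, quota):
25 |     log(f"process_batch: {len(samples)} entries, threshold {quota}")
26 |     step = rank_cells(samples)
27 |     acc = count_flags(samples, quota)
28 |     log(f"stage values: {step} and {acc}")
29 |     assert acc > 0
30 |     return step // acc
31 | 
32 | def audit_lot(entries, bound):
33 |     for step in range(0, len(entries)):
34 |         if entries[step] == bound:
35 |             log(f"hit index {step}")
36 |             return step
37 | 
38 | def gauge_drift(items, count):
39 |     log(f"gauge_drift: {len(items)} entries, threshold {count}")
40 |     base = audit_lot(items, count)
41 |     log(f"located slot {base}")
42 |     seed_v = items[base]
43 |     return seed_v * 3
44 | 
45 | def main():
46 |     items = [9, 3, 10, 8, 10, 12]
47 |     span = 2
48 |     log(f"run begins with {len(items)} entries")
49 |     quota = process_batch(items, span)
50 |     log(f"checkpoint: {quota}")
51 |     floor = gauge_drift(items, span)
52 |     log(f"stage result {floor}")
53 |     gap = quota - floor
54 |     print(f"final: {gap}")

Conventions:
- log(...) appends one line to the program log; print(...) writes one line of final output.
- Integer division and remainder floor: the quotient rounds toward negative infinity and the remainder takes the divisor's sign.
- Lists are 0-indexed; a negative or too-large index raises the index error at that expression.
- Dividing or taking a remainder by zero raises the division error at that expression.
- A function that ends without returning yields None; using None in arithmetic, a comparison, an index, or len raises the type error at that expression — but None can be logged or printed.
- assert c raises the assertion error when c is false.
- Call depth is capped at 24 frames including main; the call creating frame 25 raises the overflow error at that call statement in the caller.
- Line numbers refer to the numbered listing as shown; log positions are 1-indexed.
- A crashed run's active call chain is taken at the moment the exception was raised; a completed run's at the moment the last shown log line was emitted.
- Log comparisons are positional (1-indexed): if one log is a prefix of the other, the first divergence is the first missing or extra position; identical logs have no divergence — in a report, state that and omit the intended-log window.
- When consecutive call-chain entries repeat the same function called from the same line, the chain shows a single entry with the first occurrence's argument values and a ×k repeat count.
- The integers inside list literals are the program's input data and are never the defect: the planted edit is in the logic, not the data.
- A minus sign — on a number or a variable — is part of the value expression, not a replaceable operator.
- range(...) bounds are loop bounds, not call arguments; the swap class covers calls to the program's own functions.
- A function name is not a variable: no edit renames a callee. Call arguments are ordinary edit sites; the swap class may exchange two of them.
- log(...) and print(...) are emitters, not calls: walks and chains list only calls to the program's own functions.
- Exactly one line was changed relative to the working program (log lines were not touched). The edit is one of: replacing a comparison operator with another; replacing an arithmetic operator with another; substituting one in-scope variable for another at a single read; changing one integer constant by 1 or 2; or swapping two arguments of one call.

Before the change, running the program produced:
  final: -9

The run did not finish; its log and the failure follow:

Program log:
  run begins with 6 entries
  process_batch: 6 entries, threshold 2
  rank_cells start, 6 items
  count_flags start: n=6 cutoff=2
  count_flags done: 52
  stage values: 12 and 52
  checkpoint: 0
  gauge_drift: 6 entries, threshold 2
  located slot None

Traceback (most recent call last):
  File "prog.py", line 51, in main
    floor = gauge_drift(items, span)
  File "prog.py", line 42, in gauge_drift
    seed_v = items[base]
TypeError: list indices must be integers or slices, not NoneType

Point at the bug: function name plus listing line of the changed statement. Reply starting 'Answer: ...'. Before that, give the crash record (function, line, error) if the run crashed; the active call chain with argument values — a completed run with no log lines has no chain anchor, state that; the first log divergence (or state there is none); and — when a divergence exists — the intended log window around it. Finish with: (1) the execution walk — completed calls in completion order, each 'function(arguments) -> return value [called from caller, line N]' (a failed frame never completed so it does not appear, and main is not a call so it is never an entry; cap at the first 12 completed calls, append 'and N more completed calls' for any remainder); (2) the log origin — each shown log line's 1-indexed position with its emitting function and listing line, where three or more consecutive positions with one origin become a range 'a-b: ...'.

Answer: the defect is in main at line 47.
Key observation: At log position 2 the runs split — shown 'process_batch: 6 entries, threshold 2', but the working version logs 'process_batch: 6 entries, threshold 3'.
Crash: gauge_drift, line 42, TypeError.
Call chain: main -> gauge_drift([9, 3, 10, 8, 10, 12], 2) (called at line 51).
First divergence: at position 2 the run shows 'process_batch: 6 entries, threshold 2' where the working version logs 'process_batch: 6 entries, threshold 3'.
Intended log window:
  1: run begins with 6 entries
  2: process_batch: 6 entries, threshold 3
  3: rank_cells start, 6 items
Execution walk:
  rank_cells([9, 3, 10, 8, 10, 12]) -> 12  [called from process_batch, line 26]
  count_flags([9, 3, 10, 8, 10, 12], 2) -> 52  [called from process_batch, line 27]
  process_batch([9, 3, 10, 8, 10, 12], 2) -> 0  [called from main, line 49]
  audit_lot([9, 3, 10, 8, 10, 12], 2) -> None  [called from gauge_drift, line 40]
Log origins:
  1: from main, line 48
  2: from process_batch, line 25
  3: from rank_cells, line 2
  4: from count_flags, line 10
  5: from count_flags, line 15
  6: from process_batch, line 28
  7: from main, line 50
  8: from gauge_drift, line 39
  9: from gauge_drift, line 41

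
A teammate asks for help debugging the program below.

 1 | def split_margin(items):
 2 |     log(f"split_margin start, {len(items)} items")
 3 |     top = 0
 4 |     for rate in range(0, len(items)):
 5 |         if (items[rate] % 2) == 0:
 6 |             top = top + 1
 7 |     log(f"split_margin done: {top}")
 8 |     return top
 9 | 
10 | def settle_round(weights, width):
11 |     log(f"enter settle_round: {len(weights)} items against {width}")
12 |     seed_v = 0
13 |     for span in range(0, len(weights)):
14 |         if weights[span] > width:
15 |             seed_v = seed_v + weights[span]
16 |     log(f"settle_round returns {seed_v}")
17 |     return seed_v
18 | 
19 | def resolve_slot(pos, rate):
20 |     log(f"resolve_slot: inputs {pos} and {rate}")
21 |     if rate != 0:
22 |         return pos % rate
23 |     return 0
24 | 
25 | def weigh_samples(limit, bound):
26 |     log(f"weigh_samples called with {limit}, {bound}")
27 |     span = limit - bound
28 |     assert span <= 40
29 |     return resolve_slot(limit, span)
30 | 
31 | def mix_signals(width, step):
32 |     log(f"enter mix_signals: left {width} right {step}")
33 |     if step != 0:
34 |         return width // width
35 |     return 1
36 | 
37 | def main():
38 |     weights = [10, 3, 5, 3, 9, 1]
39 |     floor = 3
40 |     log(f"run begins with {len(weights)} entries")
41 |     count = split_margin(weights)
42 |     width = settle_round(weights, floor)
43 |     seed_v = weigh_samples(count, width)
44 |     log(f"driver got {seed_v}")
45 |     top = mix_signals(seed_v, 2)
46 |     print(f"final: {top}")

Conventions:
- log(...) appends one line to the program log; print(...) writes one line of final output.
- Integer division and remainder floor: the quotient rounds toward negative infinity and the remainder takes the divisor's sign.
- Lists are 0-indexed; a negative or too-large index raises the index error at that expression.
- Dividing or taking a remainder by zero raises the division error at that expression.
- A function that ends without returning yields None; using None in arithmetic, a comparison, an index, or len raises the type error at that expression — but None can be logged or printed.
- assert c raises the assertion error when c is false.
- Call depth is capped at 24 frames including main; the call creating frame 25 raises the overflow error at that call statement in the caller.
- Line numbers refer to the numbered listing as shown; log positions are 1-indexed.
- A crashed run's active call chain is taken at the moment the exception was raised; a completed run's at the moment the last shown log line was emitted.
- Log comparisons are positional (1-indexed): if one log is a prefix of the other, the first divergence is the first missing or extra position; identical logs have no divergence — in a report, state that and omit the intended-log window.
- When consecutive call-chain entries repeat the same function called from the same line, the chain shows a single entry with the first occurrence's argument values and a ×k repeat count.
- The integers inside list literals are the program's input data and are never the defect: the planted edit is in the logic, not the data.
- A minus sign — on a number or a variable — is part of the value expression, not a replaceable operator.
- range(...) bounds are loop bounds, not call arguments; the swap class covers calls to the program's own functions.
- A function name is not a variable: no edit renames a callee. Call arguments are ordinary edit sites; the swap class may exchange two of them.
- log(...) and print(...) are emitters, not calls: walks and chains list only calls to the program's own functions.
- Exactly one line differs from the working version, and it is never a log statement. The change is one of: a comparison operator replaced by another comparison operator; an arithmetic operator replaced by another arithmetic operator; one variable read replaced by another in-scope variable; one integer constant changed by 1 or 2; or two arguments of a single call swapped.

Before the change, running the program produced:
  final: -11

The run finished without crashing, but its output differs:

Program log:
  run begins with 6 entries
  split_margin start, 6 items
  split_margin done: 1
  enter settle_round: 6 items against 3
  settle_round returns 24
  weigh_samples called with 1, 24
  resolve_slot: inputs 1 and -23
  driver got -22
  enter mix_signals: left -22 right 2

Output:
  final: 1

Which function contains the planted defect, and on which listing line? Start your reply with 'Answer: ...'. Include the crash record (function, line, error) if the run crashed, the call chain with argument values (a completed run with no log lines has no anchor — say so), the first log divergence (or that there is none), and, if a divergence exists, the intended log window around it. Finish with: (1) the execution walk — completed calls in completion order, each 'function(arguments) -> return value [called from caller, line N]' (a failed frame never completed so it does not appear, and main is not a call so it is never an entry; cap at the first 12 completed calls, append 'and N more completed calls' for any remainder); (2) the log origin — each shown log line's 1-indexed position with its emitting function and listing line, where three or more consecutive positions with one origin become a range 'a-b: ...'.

Answer: the defect is in mix_signals at line 34.
Key fact: The logs agree in full; only the final output differs.
Call chain: main -> mix_signals(-22, 2) (called at line 45).
First divergence: there is none — every log position agrees.
Execution walk:
  split_margin([10, 3, 5, 3, 9, 1]) -> 1  [called from main, line 41]
  settle_round([10, 3, 5, 3, 9, 1], 3) -> 24  [called from main, line 42]
  resolve_slot(1, -23) -> -22  [called from weigh_samples, line 29]
  weigh_samples(1, 24) -> -22  [called from main, line 43]
  mix_signals(-22, 2) -> 1  [called from main, line 45]
Log line origins:
  1: emitted by main (line 40)
  2: emitted by split_margin (line 2)
  3: emitted by split_margin (line 7)
  4: emitted by settle_round (line 11)
  5: emitted by settle_round (line 16)
  6: emitted by weigh_samples (line 26)
  7: emitted by resolve_slot (line 20)
  8: emitted by main (line 44)
  9: emitted by mix_signals (line 32)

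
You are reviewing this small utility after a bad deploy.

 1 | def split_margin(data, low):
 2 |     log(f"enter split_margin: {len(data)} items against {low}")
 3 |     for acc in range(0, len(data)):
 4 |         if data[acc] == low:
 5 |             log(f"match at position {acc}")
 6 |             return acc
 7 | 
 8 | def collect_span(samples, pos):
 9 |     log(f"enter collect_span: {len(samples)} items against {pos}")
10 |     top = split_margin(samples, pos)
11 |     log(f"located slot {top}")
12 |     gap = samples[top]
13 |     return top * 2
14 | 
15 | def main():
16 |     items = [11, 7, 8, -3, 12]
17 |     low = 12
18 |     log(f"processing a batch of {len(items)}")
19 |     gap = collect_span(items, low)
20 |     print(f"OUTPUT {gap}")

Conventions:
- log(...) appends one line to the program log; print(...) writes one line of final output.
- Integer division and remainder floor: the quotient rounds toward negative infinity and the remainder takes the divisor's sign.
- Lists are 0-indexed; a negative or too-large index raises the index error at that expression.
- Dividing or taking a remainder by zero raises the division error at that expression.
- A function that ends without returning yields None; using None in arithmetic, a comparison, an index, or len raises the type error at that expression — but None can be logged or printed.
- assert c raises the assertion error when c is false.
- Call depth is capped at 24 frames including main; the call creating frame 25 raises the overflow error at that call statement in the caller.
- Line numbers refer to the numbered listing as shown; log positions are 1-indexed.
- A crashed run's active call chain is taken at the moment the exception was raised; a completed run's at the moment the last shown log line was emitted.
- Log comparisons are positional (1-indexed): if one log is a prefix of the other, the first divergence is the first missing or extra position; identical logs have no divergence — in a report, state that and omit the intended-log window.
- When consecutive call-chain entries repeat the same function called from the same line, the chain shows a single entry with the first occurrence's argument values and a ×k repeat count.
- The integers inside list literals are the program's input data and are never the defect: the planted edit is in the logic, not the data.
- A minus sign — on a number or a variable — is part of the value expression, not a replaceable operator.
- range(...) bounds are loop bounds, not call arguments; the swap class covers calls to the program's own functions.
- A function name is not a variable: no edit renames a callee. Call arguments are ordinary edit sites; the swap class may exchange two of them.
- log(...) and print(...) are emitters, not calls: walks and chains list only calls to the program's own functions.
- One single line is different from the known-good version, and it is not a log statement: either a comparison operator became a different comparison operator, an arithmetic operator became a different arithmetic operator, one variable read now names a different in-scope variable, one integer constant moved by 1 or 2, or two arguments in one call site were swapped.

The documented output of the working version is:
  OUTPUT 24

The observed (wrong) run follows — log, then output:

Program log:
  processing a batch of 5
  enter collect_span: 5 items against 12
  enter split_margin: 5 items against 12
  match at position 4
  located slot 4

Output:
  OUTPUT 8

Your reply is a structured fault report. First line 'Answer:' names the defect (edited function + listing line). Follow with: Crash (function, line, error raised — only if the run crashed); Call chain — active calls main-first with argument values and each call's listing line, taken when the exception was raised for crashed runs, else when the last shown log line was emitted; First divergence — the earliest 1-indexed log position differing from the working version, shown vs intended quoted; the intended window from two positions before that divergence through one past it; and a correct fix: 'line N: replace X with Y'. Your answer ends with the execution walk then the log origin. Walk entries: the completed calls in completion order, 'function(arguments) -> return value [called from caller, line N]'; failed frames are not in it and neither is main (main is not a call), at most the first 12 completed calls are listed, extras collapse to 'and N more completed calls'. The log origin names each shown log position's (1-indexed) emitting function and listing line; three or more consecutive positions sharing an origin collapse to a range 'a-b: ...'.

Answer: the defect is in collect_span at line 13.
Key observation: Every logged value matches the working version; the printed result is what differs.
Call chain: main -> collect_span([11, 7, 8, -3, 12], 12) (called at line 19).
First divergence: there is none — every log position agrees.
Execution walk:
  split_margin([11, 7, 8, -3, 12], 12) -> 4  [called from collect_span, line 10]
  collect_span([11, 7, 8, -3, 12], 12) -> 8  [called from main, line 19]
Log line origins:
  1: emitted by main (line 18)
  2: emitted by collect_span (line 9)
  3: emitted by split_margin (line 2)
  4: emitted by split_margin (line 5)
  5: emitted by collect_span (line 11)
A correct fix: line 13: replace `top` with `gap`.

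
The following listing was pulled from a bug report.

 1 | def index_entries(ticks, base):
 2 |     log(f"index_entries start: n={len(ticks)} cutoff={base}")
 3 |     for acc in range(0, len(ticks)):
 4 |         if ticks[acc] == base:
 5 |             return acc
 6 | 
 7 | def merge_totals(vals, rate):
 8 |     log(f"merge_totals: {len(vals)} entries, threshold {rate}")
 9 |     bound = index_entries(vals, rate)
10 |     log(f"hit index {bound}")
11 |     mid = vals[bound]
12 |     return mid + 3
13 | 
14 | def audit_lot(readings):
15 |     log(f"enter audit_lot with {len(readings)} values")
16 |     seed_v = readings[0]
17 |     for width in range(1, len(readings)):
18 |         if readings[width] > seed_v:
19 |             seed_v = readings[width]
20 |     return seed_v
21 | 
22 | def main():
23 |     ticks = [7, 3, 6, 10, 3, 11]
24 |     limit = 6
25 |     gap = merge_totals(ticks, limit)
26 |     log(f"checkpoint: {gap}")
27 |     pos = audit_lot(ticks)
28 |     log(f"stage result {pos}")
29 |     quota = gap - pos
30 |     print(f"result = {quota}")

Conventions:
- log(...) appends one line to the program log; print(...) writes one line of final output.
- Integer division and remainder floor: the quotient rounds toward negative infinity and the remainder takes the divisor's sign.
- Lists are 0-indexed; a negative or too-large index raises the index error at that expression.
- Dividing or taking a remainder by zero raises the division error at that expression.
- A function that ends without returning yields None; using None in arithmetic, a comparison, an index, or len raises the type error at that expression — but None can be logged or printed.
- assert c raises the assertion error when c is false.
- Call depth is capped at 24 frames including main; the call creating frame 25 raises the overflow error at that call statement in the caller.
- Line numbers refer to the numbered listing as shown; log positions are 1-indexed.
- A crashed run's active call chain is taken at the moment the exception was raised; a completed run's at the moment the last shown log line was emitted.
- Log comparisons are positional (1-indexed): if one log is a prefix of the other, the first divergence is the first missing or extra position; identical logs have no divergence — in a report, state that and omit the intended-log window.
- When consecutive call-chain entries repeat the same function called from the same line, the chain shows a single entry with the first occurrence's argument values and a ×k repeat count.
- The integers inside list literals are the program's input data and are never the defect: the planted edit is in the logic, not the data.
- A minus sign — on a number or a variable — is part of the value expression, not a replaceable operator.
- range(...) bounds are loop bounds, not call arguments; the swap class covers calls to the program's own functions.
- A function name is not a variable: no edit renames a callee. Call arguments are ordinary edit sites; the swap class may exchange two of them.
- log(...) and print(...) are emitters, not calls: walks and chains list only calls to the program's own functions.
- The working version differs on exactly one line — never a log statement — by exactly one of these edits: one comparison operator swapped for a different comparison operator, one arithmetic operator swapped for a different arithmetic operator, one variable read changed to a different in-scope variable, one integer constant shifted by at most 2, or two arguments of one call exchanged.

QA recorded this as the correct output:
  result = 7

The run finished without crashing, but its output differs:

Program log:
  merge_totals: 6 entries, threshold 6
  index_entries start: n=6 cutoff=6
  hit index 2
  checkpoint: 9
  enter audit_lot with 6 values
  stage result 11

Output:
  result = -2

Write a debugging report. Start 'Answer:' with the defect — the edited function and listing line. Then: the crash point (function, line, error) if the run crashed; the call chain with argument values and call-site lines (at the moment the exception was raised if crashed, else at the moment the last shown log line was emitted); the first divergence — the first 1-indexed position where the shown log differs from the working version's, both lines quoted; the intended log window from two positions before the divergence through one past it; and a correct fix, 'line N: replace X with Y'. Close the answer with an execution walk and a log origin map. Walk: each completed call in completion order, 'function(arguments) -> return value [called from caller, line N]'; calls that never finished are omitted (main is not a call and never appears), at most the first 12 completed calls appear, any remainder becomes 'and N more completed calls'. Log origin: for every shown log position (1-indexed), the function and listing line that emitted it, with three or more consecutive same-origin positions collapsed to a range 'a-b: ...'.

Answer: the defect is in merge_totals at line 12.
Core observation: Everything matches until log position 4, which reads 'checkpoint: 9' in place of 'checkpoint: 18'.
Call chain: main.
First divergence: at position 4 the run shows 'checkpoint: 9' where the working version logs 'checkpoint: 18'.
Intended log window:
  2: index_entries start: n=6 cutoff=6
  3: hit index 2
  4: checkpoint: 18
  5: enter audit_lot with 6 values
Execution walk:
  index_entries([7, 3, 6, 10, 3, 11], 6) -> 2  [called from merge_totals, line 9]
  merge_totals([7, 3, 6, 10, 3, 11], 6) -> 9  [called from main, line 25]
  audit_lot([7, 3, 6, 10, 3, 11]) -> 11  [called from main, line 27]
Log origin:
  1: emitted by merge_totals (line 8)
  2: emitted by index_entries (line 2)
  3: emitted by merge_totals (line 10)
  4: emitted by main (line 26)
  5: emitted by audit_lot (line 15)
  6: emitted by main (line 28)
A correct fix: line 12: replace `+` with `*`.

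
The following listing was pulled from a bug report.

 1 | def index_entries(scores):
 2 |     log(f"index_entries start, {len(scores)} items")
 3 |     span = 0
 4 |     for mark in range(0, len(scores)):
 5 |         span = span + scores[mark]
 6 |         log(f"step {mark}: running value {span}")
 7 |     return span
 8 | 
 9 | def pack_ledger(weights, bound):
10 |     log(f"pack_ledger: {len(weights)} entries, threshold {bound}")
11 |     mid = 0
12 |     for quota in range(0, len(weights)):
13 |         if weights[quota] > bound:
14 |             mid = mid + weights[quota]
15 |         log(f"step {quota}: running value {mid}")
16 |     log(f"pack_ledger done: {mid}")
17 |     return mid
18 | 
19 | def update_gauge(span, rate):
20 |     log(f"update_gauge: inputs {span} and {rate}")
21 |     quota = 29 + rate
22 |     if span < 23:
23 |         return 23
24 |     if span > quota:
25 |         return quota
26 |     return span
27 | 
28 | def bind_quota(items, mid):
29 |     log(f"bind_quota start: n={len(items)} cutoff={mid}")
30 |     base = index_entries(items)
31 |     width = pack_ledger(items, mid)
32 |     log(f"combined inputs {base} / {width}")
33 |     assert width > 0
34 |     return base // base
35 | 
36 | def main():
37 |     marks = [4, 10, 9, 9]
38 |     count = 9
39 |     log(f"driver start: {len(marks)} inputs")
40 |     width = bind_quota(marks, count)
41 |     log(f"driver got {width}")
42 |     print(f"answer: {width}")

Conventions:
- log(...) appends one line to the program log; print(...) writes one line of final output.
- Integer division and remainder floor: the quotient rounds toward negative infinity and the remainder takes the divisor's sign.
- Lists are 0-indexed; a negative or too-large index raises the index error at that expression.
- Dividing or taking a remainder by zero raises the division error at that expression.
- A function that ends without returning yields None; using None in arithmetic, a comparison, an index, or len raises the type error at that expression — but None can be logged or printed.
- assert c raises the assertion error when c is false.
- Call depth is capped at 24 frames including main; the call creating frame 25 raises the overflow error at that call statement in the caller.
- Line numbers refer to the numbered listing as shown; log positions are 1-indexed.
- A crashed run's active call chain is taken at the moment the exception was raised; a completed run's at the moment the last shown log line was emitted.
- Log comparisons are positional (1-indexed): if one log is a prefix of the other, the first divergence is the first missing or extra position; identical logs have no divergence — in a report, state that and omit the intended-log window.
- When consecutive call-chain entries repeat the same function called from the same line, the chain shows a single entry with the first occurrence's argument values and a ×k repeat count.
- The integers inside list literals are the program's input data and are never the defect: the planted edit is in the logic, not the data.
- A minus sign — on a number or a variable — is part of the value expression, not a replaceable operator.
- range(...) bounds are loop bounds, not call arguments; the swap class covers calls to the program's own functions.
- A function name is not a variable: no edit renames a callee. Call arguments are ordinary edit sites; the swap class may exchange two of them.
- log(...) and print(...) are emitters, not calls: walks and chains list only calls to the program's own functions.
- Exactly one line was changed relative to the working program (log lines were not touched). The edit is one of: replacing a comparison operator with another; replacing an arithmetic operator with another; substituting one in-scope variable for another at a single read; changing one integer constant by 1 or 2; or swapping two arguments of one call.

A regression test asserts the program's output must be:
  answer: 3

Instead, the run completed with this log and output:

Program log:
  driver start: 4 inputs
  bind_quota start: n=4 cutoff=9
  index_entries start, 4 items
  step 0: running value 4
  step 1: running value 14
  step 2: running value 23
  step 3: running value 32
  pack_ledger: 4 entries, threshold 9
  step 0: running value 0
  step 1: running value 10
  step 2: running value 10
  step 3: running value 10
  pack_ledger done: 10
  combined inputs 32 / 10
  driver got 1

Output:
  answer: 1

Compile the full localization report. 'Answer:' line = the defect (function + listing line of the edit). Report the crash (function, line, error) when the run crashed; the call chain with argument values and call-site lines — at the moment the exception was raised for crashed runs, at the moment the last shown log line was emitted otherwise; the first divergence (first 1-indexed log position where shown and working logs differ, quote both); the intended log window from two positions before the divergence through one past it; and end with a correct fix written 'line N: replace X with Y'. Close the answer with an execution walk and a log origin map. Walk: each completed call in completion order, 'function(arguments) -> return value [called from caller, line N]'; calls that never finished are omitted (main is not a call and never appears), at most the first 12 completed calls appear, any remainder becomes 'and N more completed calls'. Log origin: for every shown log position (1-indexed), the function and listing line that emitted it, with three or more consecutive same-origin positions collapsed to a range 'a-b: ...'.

Answer: the defect is in bind_quota at line 34.
Key fact: The log first diverges at position 15: the faulty run prints 'driver got 1' where the working version prints 'driver got 3'.
Call chain: main.
First divergence: at position 15 the run shows 'driver got 1' where the working version logs 'driver got 3'.
Intended log window:
  13: pack_ledger done: 10
  14: combined inputs 32 / 10
  15: driver got 3
Execution walk:
  index_entries([4, 10, 9, 9]) -> 32  [called from bind_quota, line 30]
  pack_ledger([4, 10, 9, 9], 9) -> 10  [called from bind_quota, line 31]
  bind_quota([4, 10, 9, 9], 9) -> 1  [called from main, line 40]
Log origins:
  1: logged in main at line 39
  2: logged in bind_quota at line 29
  3: logged in index_entries at line 2
  4-7: logged in index_entries at line 6
  8: logged in pack_ledger at line 10
  9-12: logged in pack_ledger at line 15
  13: logged in pack_ledger at line 16
  14: logged in bind_quota at line 32
  15: logged in main at line 41
A correct fix: line 34: replace `base // base` with `base // width`.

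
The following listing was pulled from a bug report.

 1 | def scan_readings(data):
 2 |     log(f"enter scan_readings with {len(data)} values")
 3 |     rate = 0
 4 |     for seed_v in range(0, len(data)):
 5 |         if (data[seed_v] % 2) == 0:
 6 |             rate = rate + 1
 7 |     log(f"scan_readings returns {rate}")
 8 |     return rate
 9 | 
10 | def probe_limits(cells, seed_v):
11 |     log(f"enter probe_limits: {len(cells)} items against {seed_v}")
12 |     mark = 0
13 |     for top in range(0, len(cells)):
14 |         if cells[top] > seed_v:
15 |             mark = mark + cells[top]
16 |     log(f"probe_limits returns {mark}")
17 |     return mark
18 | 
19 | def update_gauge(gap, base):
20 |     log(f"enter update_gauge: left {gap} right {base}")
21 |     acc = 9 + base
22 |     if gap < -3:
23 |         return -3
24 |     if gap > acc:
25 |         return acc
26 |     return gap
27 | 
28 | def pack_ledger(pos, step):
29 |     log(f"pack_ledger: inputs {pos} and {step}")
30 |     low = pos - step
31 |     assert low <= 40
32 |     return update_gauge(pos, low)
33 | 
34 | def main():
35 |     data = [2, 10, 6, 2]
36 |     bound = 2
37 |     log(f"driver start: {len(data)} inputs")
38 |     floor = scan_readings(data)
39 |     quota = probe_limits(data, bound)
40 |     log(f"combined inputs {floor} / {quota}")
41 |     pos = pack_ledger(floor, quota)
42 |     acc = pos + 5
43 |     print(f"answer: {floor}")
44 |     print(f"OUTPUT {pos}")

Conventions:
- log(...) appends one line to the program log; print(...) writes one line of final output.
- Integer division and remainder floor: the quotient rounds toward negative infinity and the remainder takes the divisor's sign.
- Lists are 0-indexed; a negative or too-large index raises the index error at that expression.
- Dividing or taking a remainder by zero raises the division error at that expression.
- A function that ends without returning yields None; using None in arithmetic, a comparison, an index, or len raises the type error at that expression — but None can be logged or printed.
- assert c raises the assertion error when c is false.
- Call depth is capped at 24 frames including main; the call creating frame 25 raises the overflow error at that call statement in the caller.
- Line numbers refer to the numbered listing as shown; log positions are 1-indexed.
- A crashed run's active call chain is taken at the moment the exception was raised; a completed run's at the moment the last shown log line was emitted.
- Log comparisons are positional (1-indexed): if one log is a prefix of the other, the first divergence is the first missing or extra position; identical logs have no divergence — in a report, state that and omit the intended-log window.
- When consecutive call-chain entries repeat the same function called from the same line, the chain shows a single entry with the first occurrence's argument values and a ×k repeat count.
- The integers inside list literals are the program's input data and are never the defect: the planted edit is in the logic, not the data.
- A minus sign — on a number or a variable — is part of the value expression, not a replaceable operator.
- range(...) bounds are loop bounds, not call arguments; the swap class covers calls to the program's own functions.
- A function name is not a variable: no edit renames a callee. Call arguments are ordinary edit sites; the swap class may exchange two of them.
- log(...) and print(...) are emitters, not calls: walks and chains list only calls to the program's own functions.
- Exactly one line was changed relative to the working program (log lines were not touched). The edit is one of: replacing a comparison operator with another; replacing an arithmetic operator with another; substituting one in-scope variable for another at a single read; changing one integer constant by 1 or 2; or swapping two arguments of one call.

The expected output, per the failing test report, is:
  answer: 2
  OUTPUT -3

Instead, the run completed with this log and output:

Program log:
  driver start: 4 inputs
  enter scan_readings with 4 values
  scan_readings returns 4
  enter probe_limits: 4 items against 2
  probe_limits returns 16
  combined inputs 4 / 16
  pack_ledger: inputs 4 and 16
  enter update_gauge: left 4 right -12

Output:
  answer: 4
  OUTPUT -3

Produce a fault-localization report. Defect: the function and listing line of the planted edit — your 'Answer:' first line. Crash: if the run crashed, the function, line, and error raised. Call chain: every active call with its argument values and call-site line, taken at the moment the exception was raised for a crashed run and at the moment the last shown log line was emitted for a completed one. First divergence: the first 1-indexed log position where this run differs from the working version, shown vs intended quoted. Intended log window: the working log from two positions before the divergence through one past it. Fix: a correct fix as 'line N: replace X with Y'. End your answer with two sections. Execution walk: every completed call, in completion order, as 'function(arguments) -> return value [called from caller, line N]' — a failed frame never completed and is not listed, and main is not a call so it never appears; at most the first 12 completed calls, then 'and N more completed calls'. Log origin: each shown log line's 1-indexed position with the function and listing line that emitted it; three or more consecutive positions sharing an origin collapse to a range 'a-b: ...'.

Answer: the defect is in main at line 43.
The tell: The two runs log identically and part ways only at the printed values.
Call chain: main -> pack_ledger(4, 16) (called at line 41) -> update_gauge(4, -12) (called at line 32).
First divergence: none (the log streams are identical).
Execution walk:
  scan_readings([2, 10, 6, 2]) -> 4  [called from main, line 38]
  probe_limits([2, 10, 6, 2], 2) -> 16  [called from main, line 39]
  update_gauge(4, -12) -> -3  [called from pack_ledger, line 32]
  pack_ledger(4, 16) -> -3  [called from main, line 41]
Log line origins:
  1: from main, line 37
  2: from scan_readings, line 2
  3: from scan_readings, line 7
  4: from probe_limits, line 11
  5: from probe_limits, line 16
  6: from main, line 40
  7: from pack_ledger, line 29
  8: from update_gauge, line 20
A correct fix: line 43: replace `floor` with `acc`.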